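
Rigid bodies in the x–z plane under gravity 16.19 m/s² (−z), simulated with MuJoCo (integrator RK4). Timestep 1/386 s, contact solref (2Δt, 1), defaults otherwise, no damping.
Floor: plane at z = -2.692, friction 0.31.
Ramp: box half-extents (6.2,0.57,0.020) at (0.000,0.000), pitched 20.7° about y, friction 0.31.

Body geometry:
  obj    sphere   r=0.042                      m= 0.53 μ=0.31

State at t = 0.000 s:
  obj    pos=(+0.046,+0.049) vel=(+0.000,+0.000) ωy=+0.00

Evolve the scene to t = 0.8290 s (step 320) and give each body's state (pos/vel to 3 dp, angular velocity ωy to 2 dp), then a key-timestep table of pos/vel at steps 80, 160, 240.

State at t = 0.8290 s:
  obj    pos=(+1.360,-0.448) vel=(+3.170,-1.198) ωy=+80.68

Key-timestep trajectory:
   step    t(s)  obj.x    obj.z    obj.vx   obj.vz 
     80  0.2073   +0.128  +0.018  +0.793  -0.299
    160  0.4145   +0.375  -0.075  +1.585  -0.599
    240  0.6218   +0.785  -0.230  +2.378  -0.898


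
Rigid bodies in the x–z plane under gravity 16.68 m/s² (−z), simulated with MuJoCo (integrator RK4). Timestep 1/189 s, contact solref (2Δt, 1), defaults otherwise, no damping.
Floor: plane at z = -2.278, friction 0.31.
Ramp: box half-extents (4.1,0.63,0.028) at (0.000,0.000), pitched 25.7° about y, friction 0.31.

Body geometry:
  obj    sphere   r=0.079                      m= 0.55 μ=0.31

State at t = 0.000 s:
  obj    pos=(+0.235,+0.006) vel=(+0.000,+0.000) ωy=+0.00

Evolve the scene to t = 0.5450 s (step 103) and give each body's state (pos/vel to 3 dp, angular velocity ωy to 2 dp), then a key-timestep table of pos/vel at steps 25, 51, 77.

State at t = 0.5450 s:
  obj    pos=(+0.926,-0.327) vel=(+2.537,-1.221) ωy=+35.63

Key-timestep trajectory:
   step    t(s)  obj.x    obj.z    obj.vx   obj.vz 
     25  0.1323   +0.276  -0.014  +0.616  -0.296
     51  0.2698   +0.405  -0.076  +1.256  -0.605
     77  0.4074   +0.621  -0.180  +1.897  -0.913


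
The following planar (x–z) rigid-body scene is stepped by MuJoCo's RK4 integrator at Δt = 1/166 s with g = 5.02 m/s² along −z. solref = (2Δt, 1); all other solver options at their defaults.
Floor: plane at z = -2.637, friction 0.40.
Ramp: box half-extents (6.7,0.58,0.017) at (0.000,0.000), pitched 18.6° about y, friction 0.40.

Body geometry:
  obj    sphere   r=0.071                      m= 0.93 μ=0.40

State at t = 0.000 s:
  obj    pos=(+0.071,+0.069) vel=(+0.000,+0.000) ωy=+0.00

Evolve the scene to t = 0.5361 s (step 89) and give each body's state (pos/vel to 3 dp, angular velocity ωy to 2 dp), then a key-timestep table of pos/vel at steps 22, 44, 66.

State at t = 0.5361 s:
  obj    pos=(+0.227,+0.017) vel=(+0.581,-0.196) ωy=+8.63

Key-timestep trajectory:
   step    t(s)  obj.x    obj.z    obj.vx   obj.vz 
     22  0.1325   +0.081  +0.066  +0.144  -0.048
     44  0.2651   +0.109  +0.056  +0.287  -0.097
     66  0.3976   +0.157  +0.040  +0.431  -0.145


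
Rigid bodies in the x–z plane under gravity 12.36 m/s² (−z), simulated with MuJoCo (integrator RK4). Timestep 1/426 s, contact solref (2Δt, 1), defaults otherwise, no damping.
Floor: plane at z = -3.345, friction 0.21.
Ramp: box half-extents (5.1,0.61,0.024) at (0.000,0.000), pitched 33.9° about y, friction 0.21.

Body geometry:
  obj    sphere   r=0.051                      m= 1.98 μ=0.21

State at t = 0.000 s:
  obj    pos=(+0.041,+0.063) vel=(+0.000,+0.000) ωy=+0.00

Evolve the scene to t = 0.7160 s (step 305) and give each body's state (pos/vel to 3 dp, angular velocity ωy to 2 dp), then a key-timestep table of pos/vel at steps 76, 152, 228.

State at t = 0.7160 s:
  obj    pos=(+1.089,-0.641) vel=(+2.926,-1.966) ωy=+69.11

Key-timestep trajectory:
   step    t(s)  obj.x    obj.z    obj.vx   obj.vz 
     76  0.1784   +0.106  +0.019  +0.729  -0.490
    152  0.3568   +0.301  -0.112  +1.459  -0.980
    228  0.5352   +0.626  -0.331  +2.188  -1.470


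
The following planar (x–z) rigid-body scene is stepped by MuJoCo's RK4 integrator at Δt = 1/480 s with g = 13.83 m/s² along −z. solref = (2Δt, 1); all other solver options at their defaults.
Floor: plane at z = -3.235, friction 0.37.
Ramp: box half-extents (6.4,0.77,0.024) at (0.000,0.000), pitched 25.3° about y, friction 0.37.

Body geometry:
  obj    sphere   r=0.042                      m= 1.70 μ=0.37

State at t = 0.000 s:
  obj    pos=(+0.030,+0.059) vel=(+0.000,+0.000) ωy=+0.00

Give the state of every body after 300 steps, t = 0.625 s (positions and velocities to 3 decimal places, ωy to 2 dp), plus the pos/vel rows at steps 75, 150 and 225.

State at t = 0.625 s:
  obj    pos=(+0.775,-0.294) vel=(+2.386,-1.128) ωy=+62.82

Key-timestep trajectory:
   step    t(s)  obj.x    obj.z    obj.vx   obj.vz 
     75  0.1562   +0.077  +0.037  +0.596  -0.282
    150  0.3125   +0.216  -0.029  +1.193  -0.564
    225  0.4688   +0.449  -0.139  +1.789  -0.846


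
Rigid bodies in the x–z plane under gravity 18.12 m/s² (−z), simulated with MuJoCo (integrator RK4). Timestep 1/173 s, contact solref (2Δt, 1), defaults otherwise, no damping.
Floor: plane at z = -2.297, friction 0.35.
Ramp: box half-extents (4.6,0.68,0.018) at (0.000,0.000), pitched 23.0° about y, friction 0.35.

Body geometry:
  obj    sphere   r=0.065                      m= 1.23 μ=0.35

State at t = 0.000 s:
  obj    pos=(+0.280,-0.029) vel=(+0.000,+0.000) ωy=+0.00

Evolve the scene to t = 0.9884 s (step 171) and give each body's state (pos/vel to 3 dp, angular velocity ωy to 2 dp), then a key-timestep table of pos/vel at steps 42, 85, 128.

State at t = 0.9884 s:
  obj    pos=(+2.554,-0.994) vel=(+4.601,-1.953) ωy=+76.89

Key-timestep trajectory:
   step    t(s)  obj.x    obj.z    obj.vx   obj.vz 
     42  0.2428   +0.417  -0.087  +1.130  -0.480
     85  0.4913   +0.842  -0.267  +2.287  -0.971
    128  0.7399   +1.554  -0.570  +3.444  -1.462


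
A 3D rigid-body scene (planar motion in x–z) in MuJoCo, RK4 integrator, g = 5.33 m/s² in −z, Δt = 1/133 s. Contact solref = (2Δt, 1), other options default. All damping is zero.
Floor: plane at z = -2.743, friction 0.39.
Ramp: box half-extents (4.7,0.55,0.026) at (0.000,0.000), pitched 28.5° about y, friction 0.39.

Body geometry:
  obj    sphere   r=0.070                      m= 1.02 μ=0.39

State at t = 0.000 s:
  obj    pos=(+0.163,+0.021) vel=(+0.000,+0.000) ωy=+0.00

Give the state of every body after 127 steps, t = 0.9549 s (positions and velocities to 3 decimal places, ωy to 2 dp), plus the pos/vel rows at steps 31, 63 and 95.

State at t = 0.9549 s:
  obj    pos=(+0.891,-0.374) vel=(+1.525,-0.828) ωy=+24.77

Key-timestep trajectory:
   step    t(s)  obj.x    obj.z    obj.vx   obj.vz 
     31  0.2331   +0.206  -0.003  +0.372  -0.202
     63  0.4737   +0.342  -0.077  +0.756  -0.411
     95  0.7143   +0.570  -0.200  +1.140  -0.619


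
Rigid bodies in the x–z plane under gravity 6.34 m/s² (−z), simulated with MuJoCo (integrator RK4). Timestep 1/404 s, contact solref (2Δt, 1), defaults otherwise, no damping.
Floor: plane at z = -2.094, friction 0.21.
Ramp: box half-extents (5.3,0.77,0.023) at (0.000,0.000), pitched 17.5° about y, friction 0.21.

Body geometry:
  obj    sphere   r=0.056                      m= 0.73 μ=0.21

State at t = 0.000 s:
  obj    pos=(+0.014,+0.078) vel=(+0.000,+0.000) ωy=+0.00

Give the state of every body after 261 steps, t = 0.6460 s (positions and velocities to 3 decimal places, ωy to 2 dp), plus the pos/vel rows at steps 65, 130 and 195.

State at t = 0.6460 s:
  obj    pos=(+0.285,-0.007) vel=(+0.839,-0.265) ωy=+15.71

Key-timestep trajectory:
   step    t(s)  obj.x    obj.z    obj.vx   obj.vz 
     65  0.1609   +0.031  +0.073  +0.209  -0.066
    130  0.3218   +0.081  +0.057  +0.418  -0.132
    195  0.4827   +0.165  +0.031  +0.627  -0.198


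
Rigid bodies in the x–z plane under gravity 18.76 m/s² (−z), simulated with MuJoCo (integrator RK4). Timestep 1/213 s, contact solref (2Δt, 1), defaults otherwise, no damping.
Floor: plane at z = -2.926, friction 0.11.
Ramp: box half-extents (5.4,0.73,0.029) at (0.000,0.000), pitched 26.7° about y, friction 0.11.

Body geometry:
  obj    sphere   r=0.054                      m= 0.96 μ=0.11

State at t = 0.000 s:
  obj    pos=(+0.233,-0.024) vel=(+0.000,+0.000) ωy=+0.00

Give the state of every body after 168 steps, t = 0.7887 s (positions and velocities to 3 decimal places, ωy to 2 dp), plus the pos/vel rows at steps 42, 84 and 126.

State at t = 0.7887 s:
  obj    pos=(+2.063,-0.945) vel=(+4.643,-2.326) ωy=+67.32

Key-timestep trajectory:
   step    t(s)  obj.x    obj.z    obj.vx   obj.vz 
     42  0.1972   +0.347  -0.082  +1.151  -0.607
     84  0.3944   +0.690  -0.254  +2.321  -1.165
    126  0.5915   +1.262  -0.542  +3.479  -1.754


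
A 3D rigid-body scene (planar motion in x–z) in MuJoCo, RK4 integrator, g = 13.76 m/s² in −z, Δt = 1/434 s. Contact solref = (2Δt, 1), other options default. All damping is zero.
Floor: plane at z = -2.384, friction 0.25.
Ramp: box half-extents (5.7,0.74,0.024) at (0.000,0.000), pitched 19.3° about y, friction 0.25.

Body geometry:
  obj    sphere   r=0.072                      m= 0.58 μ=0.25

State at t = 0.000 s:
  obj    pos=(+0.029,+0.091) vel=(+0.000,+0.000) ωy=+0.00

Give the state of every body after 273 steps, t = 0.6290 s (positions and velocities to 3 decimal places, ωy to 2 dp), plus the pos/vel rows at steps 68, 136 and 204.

State at t = 0.6290 s:
  obj    pos=(+0.636,-0.121) vel=(+1.929,-0.675) ωy=+28.38

Key-timestep trajectory:
   step    t(s)  obj.x    obj.z    obj.vx   obj.vz 
     68  0.1567   +0.067  +0.078  +0.480  -0.168
    136  0.3134   +0.180  +0.039  +0.961  -0.336
    204  0.4700   +0.368  -0.027  +1.441  -0.505


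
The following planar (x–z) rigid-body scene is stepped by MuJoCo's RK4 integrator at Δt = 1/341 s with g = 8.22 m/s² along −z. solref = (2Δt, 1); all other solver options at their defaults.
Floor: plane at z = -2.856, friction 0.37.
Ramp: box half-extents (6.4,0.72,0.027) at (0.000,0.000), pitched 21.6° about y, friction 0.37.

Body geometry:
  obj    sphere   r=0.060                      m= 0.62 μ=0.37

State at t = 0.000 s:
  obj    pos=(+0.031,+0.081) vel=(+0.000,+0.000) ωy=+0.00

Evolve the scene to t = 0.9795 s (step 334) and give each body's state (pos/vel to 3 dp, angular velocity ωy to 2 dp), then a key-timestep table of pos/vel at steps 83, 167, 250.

State at t = 0.9795 s:
  obj    pos=(+0.995,-0.300) vel=(+1.968,-0.779) ωy=+35.28

Key-timestep trajectory:
   step    t(s)  obj.x    obj.z    obj.vx   obj.vz 
     83  0.2434   +0.091  +0.058  +0.489  -0.194
    167  0.4897   +0.272  -0.014  +0.984  -0.390
    250  0.7331   +0.571  -0.133  +1.473  -0.583


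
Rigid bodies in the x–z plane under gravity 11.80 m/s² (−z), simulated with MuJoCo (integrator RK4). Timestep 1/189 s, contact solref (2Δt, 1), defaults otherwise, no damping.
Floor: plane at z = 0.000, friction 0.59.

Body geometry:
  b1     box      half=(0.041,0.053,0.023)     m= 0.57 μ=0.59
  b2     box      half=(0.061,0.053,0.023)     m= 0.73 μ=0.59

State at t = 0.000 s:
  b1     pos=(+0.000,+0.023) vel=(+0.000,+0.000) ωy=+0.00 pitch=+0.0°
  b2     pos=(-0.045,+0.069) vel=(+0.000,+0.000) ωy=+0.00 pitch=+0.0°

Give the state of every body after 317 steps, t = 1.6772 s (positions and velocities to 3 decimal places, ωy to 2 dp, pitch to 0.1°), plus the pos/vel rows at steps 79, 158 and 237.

State at t = 1.6772 s:
  b1     pos=(+0.001,+0.023) vel=(+0.001,+0.000) ωy=+0.00 pitch=+0.0°
  b2     pos=(-0.060,+0.059) vel=(+0.000,-0.001) ωy=+0.02 pitch=-43.5°

Key-timestep trajectory:
   step    t(s)  b1.x    b1.z    b1.vx   b1.vz   b2.x    b2.z    b2.vx   b2.vz 
     79  0.4180   +0.000  +0.023  +0.000  +0.000   -0.060  +0.059  -0.024  -0.006
    158  0.8360   +0.001  +0.023  +0.001  +0.000   -0.060  +0.059  +0.000  -0.001
    237  1.2540   +0.001  +0.023  +0.001  +0.000   -0.060  +0.059  +0.000  -0.001


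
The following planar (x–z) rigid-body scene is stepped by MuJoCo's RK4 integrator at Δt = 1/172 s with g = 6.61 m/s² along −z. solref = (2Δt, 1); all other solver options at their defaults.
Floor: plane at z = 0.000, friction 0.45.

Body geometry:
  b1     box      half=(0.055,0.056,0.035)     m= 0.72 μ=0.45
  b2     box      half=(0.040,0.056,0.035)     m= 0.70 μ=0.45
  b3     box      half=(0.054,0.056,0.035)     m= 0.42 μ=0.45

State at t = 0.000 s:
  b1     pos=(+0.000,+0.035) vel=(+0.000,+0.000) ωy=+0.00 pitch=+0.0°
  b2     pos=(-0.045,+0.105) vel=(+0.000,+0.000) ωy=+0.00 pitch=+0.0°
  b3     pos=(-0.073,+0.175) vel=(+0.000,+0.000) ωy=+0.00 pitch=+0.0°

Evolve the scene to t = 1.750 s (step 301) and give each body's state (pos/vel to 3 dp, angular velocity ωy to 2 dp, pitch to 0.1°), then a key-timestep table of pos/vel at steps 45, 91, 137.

State at t = 1.750 s:
  b1     pos=(+0.000,+0.035) vel=(+0.000,+0.000) ωy=+0.00 pitch=+0.0°
  b2     pos=(-0.103,+0.040) vel=(+0.000,+0.000) ωy=+0.00 pitch=-90.0°
  b3     pos=(-0.289,+0.035) vel=(+0.000,+0.000) ωy=+0.00 pitch=+180.0°

Key-timestep trajectory:
   step    t(s)  b1.x    b1.z    b1.vx   b1.vz   b2.x    b2.z    b2.vx   b2.vz   b3.x    b3.z    b3.vx   b3.vz 
     45  0.2616   +0.000  +0.035  +0.000  +0.000   -0.047  +0.105  -0.015  +0.004   -0.078  +0.174  -0.043  -0.009
     91  0.5291   +0.000  +0.035  +0.000  +0.000   -0.061  +0.106  -0.130  -0.019   -0.116  +0.157  -0.317  -0.217
    137  0.7965   +0.000  +0.035  +0.000  +0.000   -0.103  +0.040  +0.003  +0.010   -0.223  +0.064  -0.344  +0.034


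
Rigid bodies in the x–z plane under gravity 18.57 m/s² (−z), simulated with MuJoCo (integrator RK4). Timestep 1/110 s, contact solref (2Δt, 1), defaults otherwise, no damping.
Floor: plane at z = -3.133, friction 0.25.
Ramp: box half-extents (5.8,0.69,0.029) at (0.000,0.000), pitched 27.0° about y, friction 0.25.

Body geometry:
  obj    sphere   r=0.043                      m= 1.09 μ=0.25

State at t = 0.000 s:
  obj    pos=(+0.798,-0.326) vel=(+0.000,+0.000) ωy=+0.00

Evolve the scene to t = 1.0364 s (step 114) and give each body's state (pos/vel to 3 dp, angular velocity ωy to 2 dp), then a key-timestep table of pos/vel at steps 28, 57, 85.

State at t = 1.0364 s:
  obj    pos=(+3.680,-1.794) vel=(+5.561,-2.833) ωy=+145.09

Key-timestep trajectory:
   step    t(s)  obj.x    obj.z    obj.vx   obj.vz 
     28  0.2545   +0.972  -0.414  +1.366  -0.696
     57  0.5182   +1.519  -0.693  +2.781  -1.417
     85  0.7727   +2.400  -1.142  +4.146  -2.113


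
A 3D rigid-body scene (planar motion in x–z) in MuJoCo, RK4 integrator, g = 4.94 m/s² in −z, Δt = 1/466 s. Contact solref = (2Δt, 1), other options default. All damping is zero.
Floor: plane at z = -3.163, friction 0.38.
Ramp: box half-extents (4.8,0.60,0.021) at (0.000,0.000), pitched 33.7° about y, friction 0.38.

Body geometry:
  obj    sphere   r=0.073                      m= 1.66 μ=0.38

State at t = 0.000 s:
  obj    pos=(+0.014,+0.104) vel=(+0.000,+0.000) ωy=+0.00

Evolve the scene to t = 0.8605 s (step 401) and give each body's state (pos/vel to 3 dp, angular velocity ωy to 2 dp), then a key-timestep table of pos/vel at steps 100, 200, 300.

State at t = 0.8605 s:
  obj    pos=(+0.617,-0.298) vel=(+1.402,-0.935) ωy=+23.08

Key-timestep trajectory:
   step    t(s)  obj.x    obj.z    obj.vx   obj.vz 
    100  0.2146   +0.051  +0.079  +0.350  -0.233
    200  0.4292   +0.164  +0.004  +0.699  -0.466
    300  0.6438   +0.351  -0.121  +1.049  -0.699


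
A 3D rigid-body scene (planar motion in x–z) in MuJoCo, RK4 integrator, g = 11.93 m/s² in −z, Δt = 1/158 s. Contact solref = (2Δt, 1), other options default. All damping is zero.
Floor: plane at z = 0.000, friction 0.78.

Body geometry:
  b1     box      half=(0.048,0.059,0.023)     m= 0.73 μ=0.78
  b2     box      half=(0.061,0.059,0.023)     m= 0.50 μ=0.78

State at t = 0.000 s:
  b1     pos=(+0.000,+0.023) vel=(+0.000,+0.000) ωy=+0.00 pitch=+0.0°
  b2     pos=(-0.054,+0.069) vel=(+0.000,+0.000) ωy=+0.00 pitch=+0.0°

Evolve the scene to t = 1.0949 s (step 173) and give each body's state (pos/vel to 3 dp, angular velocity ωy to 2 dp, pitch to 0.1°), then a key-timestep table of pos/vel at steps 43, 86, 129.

State at t = 1.0949 s:
  b1     pos=(+0.000,+0.023) vel=(+0.000,+0.000) ωy=+0.00 pitch=+0.0°
  b2     pos=(-0.067,+0.059) vel=(+0.000,-0.001) ωy=+0.02 pitch=-44.3°

Key-timestep trajectory:
   step    t(s)  b1.x    b1.z    b1.vx   b1.vz   b2.x    b2.z    b2.vx   b2.vz 
     43  0.2722   +0.000  +0.023  +0.000  +0.000   -0.072  +0.061  +0.086  -0.029
     86  0.5443   +0.000  +0.023  +0.000  +0.000   -0.067  +0.059  +0.000  -0.001
    129  0.8165   +0.000  +0.023  +0.000  +0.000   -0.067  +0.059  +0.000  -0.001


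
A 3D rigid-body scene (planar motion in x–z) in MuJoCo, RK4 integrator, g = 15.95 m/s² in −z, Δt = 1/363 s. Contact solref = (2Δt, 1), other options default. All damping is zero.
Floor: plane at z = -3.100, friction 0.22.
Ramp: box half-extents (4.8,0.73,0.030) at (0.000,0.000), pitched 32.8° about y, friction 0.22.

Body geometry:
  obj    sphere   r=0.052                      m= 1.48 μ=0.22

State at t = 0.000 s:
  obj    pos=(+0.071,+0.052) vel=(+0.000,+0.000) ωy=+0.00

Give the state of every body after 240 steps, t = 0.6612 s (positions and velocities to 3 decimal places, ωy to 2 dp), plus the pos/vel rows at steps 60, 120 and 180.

State at t = 0.6612 s:
  obj    pos=(+1.205,-0.679) vel=(+3.430,-2.211) ωy=+78.45

Key-timestep trajectory:
   step    t(s)  obj.x    obj.z    obj.vx   obj.vz 
     60  0.1653   +0.142  +0.006  +0.858  -0.553
    120  0.3306   +0.355  -0.131  +1.715  -1.105
    180  0.4959   +0.709  -0.359  +2.573  -1.658


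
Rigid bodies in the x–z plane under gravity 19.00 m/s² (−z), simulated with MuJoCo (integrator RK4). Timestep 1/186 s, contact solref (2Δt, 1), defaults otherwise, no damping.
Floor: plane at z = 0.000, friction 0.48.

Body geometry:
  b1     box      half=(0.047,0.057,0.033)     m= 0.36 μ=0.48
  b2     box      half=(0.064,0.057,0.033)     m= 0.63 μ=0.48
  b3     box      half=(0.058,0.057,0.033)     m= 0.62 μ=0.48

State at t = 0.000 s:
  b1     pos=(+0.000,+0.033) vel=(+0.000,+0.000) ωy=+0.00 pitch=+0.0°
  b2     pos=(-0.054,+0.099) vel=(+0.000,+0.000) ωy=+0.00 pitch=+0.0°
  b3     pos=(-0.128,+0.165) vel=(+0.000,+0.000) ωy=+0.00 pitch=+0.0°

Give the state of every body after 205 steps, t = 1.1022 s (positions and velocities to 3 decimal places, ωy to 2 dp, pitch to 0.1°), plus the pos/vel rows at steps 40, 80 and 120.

State at t = 1.1022 s:
  b1     pos=(+0.000,+0.033) vel=(+0.000,+0.000) ωy=+0.00 pitch=+0.0°
  b2     pos=(-0.115,+0.064) vel=(+0.000,+0.000) ωy=+0.00 pitch=-90.0°
  b3     pos=(-0.214,+0.058) vel=(+0.000,+0.000) ωy=+0.00 pitch=-90.0°

Key-timestep trajectory:
   step    t(s)  b1.x    b1.z    b1.vx   b1.vz   b2.x    b2.z    b2.vx   b2.vz   b3.x    b3.z    b3.vx   b3.vz 
     40  0.2151   +0.000  +0.033  +0.000  +0.000   -0.121  +0.065  -0.332  +0.187   -0.209  +0.061  -0.518  -0.229
     80  0.4301   +0.000  +0.033  +0.000  +0.000   -0.123  +0.068  +0.366  -0.140   -0.213  +0.058  -0.091  -0.032
    120  0.6452   +0.000  +0.033  +0.000  +0.000   -0.120  +0.066  -0.001  +0.017   -0.214  +0.058  +0.000  +0.000


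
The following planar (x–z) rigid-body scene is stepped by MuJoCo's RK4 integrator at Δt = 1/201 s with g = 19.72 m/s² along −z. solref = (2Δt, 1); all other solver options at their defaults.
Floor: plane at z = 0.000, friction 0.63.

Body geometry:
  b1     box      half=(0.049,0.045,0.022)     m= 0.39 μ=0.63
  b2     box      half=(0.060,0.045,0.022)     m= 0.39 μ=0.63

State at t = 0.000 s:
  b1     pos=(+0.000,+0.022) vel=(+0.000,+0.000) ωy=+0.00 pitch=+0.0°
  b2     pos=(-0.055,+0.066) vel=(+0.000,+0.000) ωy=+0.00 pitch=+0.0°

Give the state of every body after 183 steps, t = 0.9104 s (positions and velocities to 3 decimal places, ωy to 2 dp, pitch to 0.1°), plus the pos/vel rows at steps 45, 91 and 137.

State at t = 0.9104 s:
  b1     pos=(+0.001,+0.022) vel=(+0.001,+0.000) ωy=+0.00 pitch=+0.0°
  b2     pos=(-0.068,+0.056) vel=(+0.000,-0.001) ωy=+0.03 pitch=-41.5°

Key-timestep trajectory:
   step    t(s)  b1.x    b1.z    b1.vx   b1.vz   b2.x    b2.z    b2.vx   b2.vz 
     45  0.2239   +0.000  +0.022  +0.003  -0.001   -0.067  +0.057  +0.013  +0.025
     91  0.4527   +0.000  +0.022  +0.001  +0.000   -0.068  +0.057  +0.000  -0.001
    137  0.6816   +0.000  +0.022  +0.001  +0.000   -0.068  +0.056  +0.000  -0.001


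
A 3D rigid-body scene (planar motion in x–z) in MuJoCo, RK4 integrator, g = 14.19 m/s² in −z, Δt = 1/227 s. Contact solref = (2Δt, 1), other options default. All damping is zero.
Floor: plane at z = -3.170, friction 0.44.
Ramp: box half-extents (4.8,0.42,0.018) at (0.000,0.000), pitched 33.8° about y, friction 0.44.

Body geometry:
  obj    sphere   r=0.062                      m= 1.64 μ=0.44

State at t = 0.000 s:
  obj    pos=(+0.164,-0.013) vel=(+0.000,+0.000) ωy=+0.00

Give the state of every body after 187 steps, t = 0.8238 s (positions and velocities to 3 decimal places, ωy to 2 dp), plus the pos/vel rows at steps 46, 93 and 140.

State at t = 0.8238 s:
  obj    pos=(+1.754,-1.078) vel=(+3.860,-2.584) ωy=+74.90

Key-timestep trajectory:
   step    t(s)  obj.x    obj.z    obj.vx   obj.vz 
     46  0.2026   +0.260  -0.078  +0.950  -0.636
     93  0.4097   +0.557  -0.277  +1.920  -1.285
    140  0.6167   +1.055  -0.610  +2.890  -1.935


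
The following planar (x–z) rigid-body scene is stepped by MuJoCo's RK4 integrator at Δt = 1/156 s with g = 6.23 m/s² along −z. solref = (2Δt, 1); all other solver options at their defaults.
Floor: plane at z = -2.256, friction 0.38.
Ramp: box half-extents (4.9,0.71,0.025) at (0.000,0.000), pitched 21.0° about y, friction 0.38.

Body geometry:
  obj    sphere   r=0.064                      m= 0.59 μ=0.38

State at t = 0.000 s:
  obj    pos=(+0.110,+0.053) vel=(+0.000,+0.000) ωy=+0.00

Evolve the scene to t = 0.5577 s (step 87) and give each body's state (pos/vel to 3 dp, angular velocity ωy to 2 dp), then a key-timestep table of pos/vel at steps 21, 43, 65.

State at t = 0.5577 s:
  obj    pos=(+0.342,-0.036) vel=(+0.830,-0.319) ωy=+13.89

Key-timestep trajectory:
   step    t(s)  obj.x    obj.z    obj.vx   obj.vz 
     21  0.1346   +0.124  +0.048  +0.201  -0.077
     43  0.2756   +0.167  +0.031  +0.410  -0.158
     65  0.4167   +0.239  +0.003  +0.620  -0.238


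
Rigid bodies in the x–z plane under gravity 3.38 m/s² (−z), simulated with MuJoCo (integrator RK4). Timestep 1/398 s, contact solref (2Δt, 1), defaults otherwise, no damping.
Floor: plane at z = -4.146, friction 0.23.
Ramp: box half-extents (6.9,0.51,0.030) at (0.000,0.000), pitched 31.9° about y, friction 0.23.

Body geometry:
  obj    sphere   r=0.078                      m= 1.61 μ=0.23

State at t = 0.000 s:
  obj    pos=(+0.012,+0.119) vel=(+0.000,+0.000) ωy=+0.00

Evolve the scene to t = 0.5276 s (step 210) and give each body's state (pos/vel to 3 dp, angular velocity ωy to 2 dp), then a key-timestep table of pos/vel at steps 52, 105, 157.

State at t = 0.5276 s:
  obj    pos=(+0.163,+0.026) vel=(+0.572,-0.356) ωy=+8.63

Key-timestep trajectory:
   step    t(s)  obj.x    obj.z    obj.vx   obj.vz 
     52  0.1307   +0.022  +0.114  +0.142  -0.088
    105  0.2638   +0.050  +0.096  +0.286  -0.178
    157  0.3945   +0.097  +0.067  +0.427  -0.266


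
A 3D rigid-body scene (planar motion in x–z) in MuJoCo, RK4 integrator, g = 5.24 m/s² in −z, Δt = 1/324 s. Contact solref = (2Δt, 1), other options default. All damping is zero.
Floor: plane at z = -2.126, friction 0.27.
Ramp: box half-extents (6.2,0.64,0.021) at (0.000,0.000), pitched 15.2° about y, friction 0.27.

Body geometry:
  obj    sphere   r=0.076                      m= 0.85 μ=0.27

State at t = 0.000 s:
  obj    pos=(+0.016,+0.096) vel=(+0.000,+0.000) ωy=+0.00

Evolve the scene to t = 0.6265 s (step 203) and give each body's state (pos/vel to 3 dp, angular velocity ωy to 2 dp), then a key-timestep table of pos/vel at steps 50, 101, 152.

State at t = 0.6265 s:
  obj    pos=(+0.202,+0.046) vel=(+0.593,-0.161) ωy=+8.09

Key-timestep trajectory:
   step    t(s)  obj.x    obj.z    obj.vx   obj.vz 
     50  0.1543   +0.027  +0.093  +0.146  -0.040
    101  0.3117   +0.062  +0.084  +0.295  -0.080
    152  0.4691   +0.120  +0.068  +0.444  -0.121


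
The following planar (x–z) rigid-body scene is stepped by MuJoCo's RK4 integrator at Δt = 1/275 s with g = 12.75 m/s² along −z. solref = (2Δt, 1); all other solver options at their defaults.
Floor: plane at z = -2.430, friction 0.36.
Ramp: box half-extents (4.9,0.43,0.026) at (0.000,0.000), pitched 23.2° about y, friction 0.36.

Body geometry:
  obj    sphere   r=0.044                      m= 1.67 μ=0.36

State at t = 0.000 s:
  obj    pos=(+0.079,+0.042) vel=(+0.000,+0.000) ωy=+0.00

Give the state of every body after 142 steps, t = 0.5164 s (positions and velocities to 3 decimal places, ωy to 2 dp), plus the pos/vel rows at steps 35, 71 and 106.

State at t = 0.5164 s:
  obj    pos=(+0.519,-0.146) vel=(+1.703,-0.730) ωy=+42.09

Key-timestep trajectory:
   step    t(s)  obj.x    obj.z    obj.vx   obj.vz 
     35  0.1273   +0.106  +0.031  +0.420  -0.180
     71  0.2582   +0.189  -0.005  +0.851  -0.365
    106  0.3855   +0.324  -0.063  +1.271  -0.545


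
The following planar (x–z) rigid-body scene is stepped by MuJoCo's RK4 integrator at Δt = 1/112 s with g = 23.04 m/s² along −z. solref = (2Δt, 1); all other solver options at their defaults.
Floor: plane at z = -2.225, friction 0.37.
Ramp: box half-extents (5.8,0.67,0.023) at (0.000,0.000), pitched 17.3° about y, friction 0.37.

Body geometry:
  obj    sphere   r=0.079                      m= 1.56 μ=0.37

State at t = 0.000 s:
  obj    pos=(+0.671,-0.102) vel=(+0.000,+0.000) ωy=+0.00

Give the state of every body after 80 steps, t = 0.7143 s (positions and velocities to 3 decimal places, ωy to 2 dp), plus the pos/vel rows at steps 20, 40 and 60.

State at t = 0.7143 s:
  obj    pos=(+1.863,-0.473) vel=(+3.337,-1.039) ωy=+44.23

Key-timestep trajectory:
   step    t(s)  obj.x    obj.z    obj.vx   obj.vz 
     20  0.1786   +0.746  -0.125  +0.835  -0.260
     40  0.3571   +0.969  -0.195  +1.669  -0.520
     60  0.5357   +1.342  -0.311  +2.503  -0.780


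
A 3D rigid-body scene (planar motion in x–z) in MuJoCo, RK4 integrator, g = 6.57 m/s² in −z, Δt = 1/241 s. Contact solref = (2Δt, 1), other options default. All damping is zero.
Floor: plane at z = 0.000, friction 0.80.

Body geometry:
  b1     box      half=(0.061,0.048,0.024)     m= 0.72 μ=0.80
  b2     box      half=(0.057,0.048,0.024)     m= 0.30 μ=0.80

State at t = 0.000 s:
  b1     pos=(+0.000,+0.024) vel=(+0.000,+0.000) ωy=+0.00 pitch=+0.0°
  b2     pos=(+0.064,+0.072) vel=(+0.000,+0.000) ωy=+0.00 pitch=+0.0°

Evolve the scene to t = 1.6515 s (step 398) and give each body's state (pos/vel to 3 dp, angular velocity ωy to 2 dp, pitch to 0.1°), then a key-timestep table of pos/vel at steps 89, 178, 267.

State at t = 1.6515 s:
  b1     pos=(+0.000,+0.024) vel=(+0.000,+0.000) ωy=+0.00 pitch=+0.0°
  b2     pos=(+0.121,+0.057) vel=(+0.000,+0.000) ωy=+0.00 pitch=+90.0°

Key-timestep trajectory:
   step    t(s)  b1.x    b1.z    b1.vx   b1.vz   b2.x    b2.z    b2.vx   b2.vz 
     89  0.3693   +0.000  +0.024  +0.000  +0.000   +0.091  +0.062  +0.132  +0.013
    178  0.7386   +0.000  +0.024  +0.000  +0.000   +0.133  +0.061  -0.020  -0.004
    267  1.1079   +0.000  +0.024  +0.000  +0.000   +0.124  +0.058  +0.007  +0.003


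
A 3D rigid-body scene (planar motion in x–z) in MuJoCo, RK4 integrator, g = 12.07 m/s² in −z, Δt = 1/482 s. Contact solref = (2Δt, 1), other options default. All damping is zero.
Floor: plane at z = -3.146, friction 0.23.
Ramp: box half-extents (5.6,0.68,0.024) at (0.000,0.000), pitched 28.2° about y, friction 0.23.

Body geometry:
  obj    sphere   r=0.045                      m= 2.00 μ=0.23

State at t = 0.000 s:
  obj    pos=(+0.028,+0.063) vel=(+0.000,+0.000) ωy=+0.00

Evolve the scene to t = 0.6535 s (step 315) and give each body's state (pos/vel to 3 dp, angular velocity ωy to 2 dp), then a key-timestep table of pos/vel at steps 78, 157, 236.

State at t = 0.6535 s:
  obj    pos=(+0.795,-0.348) vel=(+2.347,-1.258) ωy=+59.16

Key-timestep trajectory:
   step    t(s)  obj.x    obj.z    obj.vx   obj.vz 
     78  0.1618   +0.075  +0.038  +0.581  -0.312
    157  0.3257   +0.219  -0.039  +1.170  -0.627
    236  0.4896   +0.459  -0.168  +1.758  -0.943


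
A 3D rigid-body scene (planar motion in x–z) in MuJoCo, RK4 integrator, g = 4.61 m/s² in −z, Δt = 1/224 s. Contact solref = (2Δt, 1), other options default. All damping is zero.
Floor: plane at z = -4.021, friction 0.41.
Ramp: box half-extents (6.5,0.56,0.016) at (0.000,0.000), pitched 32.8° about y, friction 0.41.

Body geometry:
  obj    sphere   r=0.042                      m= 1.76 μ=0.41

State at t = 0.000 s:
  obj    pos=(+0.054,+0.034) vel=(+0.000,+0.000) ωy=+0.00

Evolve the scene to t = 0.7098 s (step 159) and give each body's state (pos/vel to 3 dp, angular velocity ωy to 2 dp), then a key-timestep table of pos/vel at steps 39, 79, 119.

State at t = 0.7098 s:
  obj    pos=(+0.432,-0.209) vel=(+1.064,-0.686) ωy=+30.14

Key-timestep trajectory:
   step    t(s)  obj.x    obj.z    obj.vx   obj.vz 
     39  0.1741   +0.077  +0.019  +0.261  -0.168
     79  0.3527   +0.147  -0.026  +0.529  -0.341
    119  0.5312   +0.266  -0.102  +0.797  -0.513


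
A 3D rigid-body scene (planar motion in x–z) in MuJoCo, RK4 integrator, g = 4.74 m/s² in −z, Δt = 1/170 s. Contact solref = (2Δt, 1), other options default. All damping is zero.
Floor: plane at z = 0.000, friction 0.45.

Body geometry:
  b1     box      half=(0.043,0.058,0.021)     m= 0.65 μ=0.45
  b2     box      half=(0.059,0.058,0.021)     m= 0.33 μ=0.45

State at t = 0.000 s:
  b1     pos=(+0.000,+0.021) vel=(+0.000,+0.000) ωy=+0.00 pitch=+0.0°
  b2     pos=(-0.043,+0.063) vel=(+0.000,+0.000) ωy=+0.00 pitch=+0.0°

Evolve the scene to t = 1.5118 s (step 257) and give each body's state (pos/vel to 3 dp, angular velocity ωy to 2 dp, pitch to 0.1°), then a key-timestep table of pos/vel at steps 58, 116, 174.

State at t = 1.5118 s:
  b1     pos=(+0.000,+0.021) vel=(+0.000,+0.000) ωy=+0.00 pitch=+0.0°
  b2     pos=(-0.060,+0.055) vel=(+0.000,+0.000) ωy=+0.01 pitch=-42.0°

Key-timestep trajectory:
   step    t(s)  b1.x    b1.z    b1.vx   b1.vz   b2.x    b2.z    b2.vx   b2.vz 
     58  0.3412   +0.000  +0.021  +0.000  +0.000   -0.043  +0.063  -0.001  +0.000
    116  0.6824   +0.000  +0.021  +0.000  +0.000   -0.044  +0.063  -0.011  -0.001
    174  1.0235   +0.000  +0.021  +0.000  +0.000   -0.060  +0.057  -0.075  +0.064


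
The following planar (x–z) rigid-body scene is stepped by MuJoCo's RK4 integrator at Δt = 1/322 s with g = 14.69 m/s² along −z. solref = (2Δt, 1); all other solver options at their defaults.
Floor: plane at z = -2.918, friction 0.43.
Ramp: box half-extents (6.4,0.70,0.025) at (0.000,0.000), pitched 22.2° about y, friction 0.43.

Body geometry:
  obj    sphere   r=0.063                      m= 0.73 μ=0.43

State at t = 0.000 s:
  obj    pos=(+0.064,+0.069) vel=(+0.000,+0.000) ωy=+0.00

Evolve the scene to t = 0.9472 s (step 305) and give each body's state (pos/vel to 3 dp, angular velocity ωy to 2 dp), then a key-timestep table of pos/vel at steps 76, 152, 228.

State at t = 0.9472 s:
  obj    pos=(+1.711,-0.603) vel=(+3.477,-1.419) ωy=+59.60

Key-timestep trajectory:
   step    t(s)  obj.x    obj.z    obj.vx   obj.vz 
     76  0.2360   +0.166  +0.027  +0.867  -0.354
    152  0.4720   +0.473  -0.098  +1.733  -0.707
    228  0.7081   +0.984  -0.307  +2.599  -1.061


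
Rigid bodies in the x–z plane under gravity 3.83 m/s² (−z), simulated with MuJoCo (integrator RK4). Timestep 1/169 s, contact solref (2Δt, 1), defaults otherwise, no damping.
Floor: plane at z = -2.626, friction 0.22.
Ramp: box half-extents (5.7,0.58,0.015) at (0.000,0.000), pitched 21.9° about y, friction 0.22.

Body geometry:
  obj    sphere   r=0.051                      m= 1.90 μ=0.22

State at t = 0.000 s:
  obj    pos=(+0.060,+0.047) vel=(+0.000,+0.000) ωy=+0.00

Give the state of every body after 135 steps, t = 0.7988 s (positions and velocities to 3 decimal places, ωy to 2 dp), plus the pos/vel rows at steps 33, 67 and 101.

State at t = 0.7988 s:
  obj    pos=(+0.362,-0.074) vel=(+0.756,-0.304) ωy=+15.98

Key-timestep trajectory:
   step    t(s)  obj.x    obj.z    obj.vx   obj.vz 
     33  0.1953   +0.078  +0.040  +0.185  -0.074
     67  0.3964   +0.134  +0.017  +0.375  -0.151
    101  0.5976   +0.229  -0.021  +0.566  -0.227


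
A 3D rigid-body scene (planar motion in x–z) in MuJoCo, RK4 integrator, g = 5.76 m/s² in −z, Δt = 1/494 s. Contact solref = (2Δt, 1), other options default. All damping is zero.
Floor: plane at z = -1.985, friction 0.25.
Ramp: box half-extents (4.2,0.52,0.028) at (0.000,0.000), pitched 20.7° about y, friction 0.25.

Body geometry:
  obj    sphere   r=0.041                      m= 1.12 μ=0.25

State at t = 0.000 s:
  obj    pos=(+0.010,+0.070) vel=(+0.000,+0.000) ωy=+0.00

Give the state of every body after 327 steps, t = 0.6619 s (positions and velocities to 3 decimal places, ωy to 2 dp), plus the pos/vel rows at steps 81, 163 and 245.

State at t = 0.6619 s:
  obj    pos=(+0.308,-0.043) vel=(+0.901,-0.340) ωy=+23.48

Key-timestep trajectory:
   step    t(s)  obj.x    obj.z    obj.vx   obj.vz 
     81  0.1640   +0.028  +0.063  +0.223  -0.084
    163  0.3300   +0.084  +0.042  +0.449  -0.170
    245  0.4960   +0.177  +0.007  +0.675  -0.255


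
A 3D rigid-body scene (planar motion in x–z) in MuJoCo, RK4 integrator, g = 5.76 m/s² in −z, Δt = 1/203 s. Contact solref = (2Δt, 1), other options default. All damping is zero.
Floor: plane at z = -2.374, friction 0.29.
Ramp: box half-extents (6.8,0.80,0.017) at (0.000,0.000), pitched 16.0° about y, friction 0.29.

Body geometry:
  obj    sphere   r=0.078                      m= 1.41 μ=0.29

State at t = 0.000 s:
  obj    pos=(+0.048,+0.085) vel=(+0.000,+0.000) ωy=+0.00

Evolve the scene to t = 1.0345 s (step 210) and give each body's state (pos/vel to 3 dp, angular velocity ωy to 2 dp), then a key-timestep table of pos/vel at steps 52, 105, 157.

State at t = 1.0345 s:
  obj    pos=(+0.631,-0.082) vel=(+1.128,-0.323) ωy=+15.04

Key-timestep trajectory:
   step    t(s)  obj.x    obj.z    obj.vx   obj.vz 
     52  0.2562   +0.084  +0.075  +0.279  -0.080
    105  0.5172   +0.194  +0.043  +0.564  -0.162
    157  0.7734   +0.374  -0.008  +0.843  -0.242


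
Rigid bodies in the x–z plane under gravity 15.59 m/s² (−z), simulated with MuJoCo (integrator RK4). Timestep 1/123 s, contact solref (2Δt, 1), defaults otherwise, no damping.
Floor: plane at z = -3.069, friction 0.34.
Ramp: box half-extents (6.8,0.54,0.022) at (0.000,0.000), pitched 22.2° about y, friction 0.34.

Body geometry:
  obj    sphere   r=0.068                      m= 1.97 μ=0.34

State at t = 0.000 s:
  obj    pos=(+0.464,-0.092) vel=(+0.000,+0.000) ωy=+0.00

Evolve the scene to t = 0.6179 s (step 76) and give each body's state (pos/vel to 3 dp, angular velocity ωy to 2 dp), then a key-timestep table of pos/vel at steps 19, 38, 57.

State at t = 0.6179 s:
  obj    pos=(+1.208,-0.396) vel=(+2.407,-0.982) ωy=+38.22

Key-timestep trajectory:
   step    t(s)  obj.x    obj.z    obj.vx   obj.vz 
     19  0.1545   +0.511  -0.111  +0.602  -0.246
     38  0.3089   +0.650  -0.168  +1.204  -0.491
     57  0.4634   +0.882  -0.263  +1.805  -0.737


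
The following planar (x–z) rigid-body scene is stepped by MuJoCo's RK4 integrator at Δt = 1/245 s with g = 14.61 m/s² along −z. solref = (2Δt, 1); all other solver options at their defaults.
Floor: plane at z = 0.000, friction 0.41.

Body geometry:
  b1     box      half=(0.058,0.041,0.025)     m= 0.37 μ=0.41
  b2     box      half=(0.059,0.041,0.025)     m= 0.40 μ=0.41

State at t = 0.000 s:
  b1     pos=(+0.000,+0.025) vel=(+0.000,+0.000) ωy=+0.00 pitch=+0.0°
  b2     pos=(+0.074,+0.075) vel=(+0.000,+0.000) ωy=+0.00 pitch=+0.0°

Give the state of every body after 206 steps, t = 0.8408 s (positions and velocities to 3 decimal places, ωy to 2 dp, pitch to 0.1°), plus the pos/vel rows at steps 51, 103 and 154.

State at t = 0.8408 s:
  b1     pos=(-0.001,+0.025) vel=(+0.000,+0.000) ωy=+0.00 pitch=+0.0°
  b2     pos=(+0.086,+0.058) vel=(+0.000,+0.000) ωy=-0.01 pitch=+41.6°

Key-timestep trajectory:
   step    t(s)  b1.x    b1.z    b1.vx   b1.vz   b2.x    b2.z    b2.vx   b2.vz 
     51  0.2082   +0.000  +0.025  +0.000  +0.000   +0.088  +0.059  -0.166  -0.071
    103  0.4204   -0.001  +0.025  +0.000  +0.000   +0.086  +0.058  +0.000  +0.000
    154  0.6286   -0.001  +0.025  +0.000  +0.000   +0.086  +0.058  +0.000  +0.000


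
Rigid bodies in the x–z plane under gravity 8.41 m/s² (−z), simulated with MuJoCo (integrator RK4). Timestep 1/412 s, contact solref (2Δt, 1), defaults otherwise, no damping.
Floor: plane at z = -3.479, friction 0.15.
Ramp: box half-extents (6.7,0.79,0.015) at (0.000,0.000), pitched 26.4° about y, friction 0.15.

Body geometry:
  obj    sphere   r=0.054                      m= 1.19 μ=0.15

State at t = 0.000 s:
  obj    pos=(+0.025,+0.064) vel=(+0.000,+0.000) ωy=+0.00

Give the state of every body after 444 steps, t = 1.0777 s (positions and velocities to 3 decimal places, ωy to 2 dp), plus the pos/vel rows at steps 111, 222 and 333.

State at t = 1.0777 s:
  obj    pos=(+1.415,-0.625) vel=(+2.578,-1.280) ωy=+53.30

Key-timestep trajectory:
   step    t(s)  obj.x    obj.z    obj.vx   obj.vz 
    111  0.2694   +0.112  +0.021  +0.645  -0.320
    222  0.5388   +0.373  -0.108  +1.289  -0.640
    333  0.8083   +0.807  -0.324  +1.934  -0.960


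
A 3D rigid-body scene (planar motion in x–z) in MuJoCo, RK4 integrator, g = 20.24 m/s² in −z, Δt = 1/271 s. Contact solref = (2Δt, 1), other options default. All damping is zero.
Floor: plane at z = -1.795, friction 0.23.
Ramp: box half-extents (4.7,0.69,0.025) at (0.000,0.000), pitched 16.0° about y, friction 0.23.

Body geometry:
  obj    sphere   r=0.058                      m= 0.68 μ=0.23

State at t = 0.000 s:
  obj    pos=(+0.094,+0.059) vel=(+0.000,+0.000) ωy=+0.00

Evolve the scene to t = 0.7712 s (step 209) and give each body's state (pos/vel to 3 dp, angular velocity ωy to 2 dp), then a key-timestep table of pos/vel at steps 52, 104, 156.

State at t = 0.7712 s:
  obj    pos=(+1.233,-0.267) vel=(+2.954,-0.847) ωy=+52.98

Key-timestep trajectory:
   step    t(s)  obj.x    obj.z    obj.vx   obj.vz 
     52  0.1919   +0.165  +0.039  +0.735  -0.211
    104  0.3838   +0.376  -0.022  +1.470  -0.422
    156  0.5756   +0.729  -0.123  +2.205  -0.632


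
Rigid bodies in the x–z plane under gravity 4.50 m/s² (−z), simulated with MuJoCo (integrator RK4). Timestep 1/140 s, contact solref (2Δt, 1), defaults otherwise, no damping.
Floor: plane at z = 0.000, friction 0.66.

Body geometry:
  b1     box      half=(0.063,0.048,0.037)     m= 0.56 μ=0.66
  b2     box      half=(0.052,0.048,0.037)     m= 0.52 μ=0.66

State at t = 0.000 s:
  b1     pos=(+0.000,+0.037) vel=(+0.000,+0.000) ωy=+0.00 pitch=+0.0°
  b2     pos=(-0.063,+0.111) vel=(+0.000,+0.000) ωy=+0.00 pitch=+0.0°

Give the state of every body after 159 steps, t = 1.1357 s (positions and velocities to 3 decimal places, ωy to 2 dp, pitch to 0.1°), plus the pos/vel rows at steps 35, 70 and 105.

State at t = 1.1357 s:
  b1     pos=(+0.000,+0.037) vel=(+0.000,+0.000) ωy=+0.00 pitch=+0.0°
  b2     pos=(-0.110,+0.052) vel=(+0.000,+0.000) ωy=+0.00 pitch=-90.0°

Key-timestep trajectory:
   step    t(s)  b1.x    b1.z    b1.vx   b1.vz   b2.x    b2.z    b2.vx   b2.vz 
     35  0.2500   +0.000  +0.037  +0.000  +0.000   -0.064  +0.111  -0.004  +0.000
     70  0.5000   +0.000  +0.037  +0.000  +0.000   -0.067  +0.111  -0.031  -0.003
    105  0.7500   +0.000  +0.037  +0.000  +0.000   -0.088  +0.101  -0.159  -0.147


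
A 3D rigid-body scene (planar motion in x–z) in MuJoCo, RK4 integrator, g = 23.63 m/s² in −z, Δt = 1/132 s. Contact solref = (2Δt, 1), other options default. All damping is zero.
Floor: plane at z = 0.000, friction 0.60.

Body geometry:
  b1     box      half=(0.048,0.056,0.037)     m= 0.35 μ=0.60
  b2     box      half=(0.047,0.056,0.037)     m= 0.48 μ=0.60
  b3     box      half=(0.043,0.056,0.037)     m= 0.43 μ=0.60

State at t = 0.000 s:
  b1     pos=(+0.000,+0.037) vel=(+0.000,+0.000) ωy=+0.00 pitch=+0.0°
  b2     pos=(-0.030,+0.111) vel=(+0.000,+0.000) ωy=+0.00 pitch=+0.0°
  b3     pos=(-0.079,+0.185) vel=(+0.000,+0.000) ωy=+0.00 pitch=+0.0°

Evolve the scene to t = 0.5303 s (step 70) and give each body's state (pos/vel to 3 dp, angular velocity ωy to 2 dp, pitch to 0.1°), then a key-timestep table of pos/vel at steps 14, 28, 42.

State at t = 0.5303 s:
  b1     pos=(+0.000,+0.037) vel=(+0.000,+0.000) ωy=+0.00 pitch=+0.0°
  b2     pos=(-0.095,+0.047) vel=(+0.000,+0.000) ωy=+0.00 pitch=-90.0°
  b3     pos=(-0.201,+0.043) vel=(+0.000,+0.000) ωy=+0.00 pitch=-90.0°

Key-timestep trajectory:
   step    t(s)  b1.x    b1.z    b1.vx   b1.vz   b2.x    b2.z    b2.vx   b2.vz   b3.x    b3.z    b3.vx   b3.vz 
     14  0.1061   +0.000  +0.037  +0.002  +0.001   -0.035  +0.112  -0.100  +0.037   -0.092  +0.180  -0.276  -0.112
     28  0.2121   +0.000  +0.037  +0.003  +0.000   -0.060  +0.113  -0.462  -0.121   -0.149  +0.131  -0.756  -1.132
     42  0.3182   +0.000  +0.037  +0.000  +0.000   -0.098  +0.042  +0.116  +0.166   -0.201  +0.041  +0.024  +0.097
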